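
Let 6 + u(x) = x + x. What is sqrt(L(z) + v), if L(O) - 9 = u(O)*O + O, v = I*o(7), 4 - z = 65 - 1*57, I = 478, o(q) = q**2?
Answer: sqrt(23483) ≈ 153.24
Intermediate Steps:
z = -4 (z = 4 - (65 - 1*57) = 4 - (65 - 57) = 4 - 1*8 = 4 - 8 = -4)
u(x) = -6 + 2*x (u(x) = -6 + (x + x) = -6 + 2*x)
v = 23422 (v = 478*7**2 = 478*49 = 23422)
L(O) = 9 + O + O*(-6 + 2*O) (L(O) = 9 + ((-6 + 2*O)*O + O) = 9 + (O*(-6 + 2*O) + O) = 9 + (O + O*(-6 + 2*O)) = 9 + O + O*(-6 + 2*O))
sqrt(L(z) + v) = sqrt((9 - 4 + 2*(-4)*(-3 - 4)) + 23422) = sqrt((9 - 4 + 2*(-4)*(-7)) + 23422) = sqrt((9 - 4 + 56) + 23422) = sqrt(61 + 23422) = sqrt(23483)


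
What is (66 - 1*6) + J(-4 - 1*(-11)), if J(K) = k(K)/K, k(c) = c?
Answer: 61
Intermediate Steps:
J(K) = 1 (J(K) = K/K = 1)
(66 - 1*6) + J(-4 - 1*(-11)) = (66 - 1*6) + 1 = (66 - 6) + 1 = 60 + 1 = 61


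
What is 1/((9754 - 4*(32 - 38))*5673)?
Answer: 1/55470594 ≈ 1.8028e-8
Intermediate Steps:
1/((9754 - 4*(32 - 38))*5673) = (1/5673)/(9754 - 4*(-6)) = (1/5673)/(9754 + 24) = (1/5673)/9778 = (1/9778)*(1/5673) = 1/55470594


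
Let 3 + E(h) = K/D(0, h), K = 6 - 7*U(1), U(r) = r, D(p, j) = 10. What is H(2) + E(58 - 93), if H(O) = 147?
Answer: 1439/10 ≈ 143.90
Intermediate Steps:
K = -1 (K = 6 - 7*1 = 6 - 7 = -1)
E(h) = -31/10 (E(h) = -3 - 1/10 = -31/10)
H(2) + E(58 - 93) = 147 - 31/10 = 1439/10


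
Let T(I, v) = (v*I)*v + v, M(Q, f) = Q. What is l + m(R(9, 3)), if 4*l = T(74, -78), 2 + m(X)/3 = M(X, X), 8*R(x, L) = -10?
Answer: 450099/4 ≈ 1.1252e+5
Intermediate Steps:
R(x, L) = -5/4 (R(x, L) = (1/8)*(-10) = -5/4)
m(X) = -6 + 3*X
T(I, v) = v + I*v**2 (T(I, v) = (I*v)*v + v = I*v**2 + v = v + I*v**2)
l = 225069/2 (l = (-78*(1 + 74*(-78)))/4 = (-78*(1 - 5772))/4 = (-78*(-5771))/4 = (1/4)*450138 = 225069/2 ≈ 1.1253e+5)
l + m(R(9, 3)) = 225069/2 + (-6 + 3*(-5/4)) = 225069/2 + (-6 - 15/4) = 225069/2 - 39/4 = 450099/4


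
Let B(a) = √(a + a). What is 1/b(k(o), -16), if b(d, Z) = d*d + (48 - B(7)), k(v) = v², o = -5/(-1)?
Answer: 673/452915 + √14/452915 ≈ 0.0014942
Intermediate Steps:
B(a) = √2*√a (B(a) = √(2*a) = √2*√a)
o = 5 (o = -5*(-1) = 5)
b(d, Z) = 48 + d² - √14 (b(d, Z) = d*d + (48 - √2*√7) = d² + (48 - √14) = 48 + d² - √14)
1/b(k(o), -16) = 1/(48 + (5²)² - √14) = 1/(48 + 25² - √14) = 1/(48 + 625 - √14) = 1/(673 - √14)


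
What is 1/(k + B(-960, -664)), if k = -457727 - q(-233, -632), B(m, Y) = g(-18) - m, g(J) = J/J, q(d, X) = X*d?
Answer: -1/604022 ≈ -1.6556e-6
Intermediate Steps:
g(J) = 1
B(m, Y) = 1 - m
k = -604983 (k = -457727 - (-632)*(-233) = -457727 - 1*147256 = -457727 - 147256 = -604983)
1/(k + B(-960, -664)) = 1/(-604983 + (1 - 1*(-960))) = 1/(-604983 + (1 + 960)) = 1/(-604983 + 961) = 1/(-604022) = -1/604022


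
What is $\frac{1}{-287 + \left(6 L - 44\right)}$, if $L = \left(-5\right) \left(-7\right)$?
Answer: $- \frac{1}{121} \approx -0.0082645$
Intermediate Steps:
$L = 35$
$\frac{1}{-287 + \left(6 L - 44\right)} = \frac{1}{-287 + \left(6 \cdot 35 - 44\right)} = \frac{1}{-287 + \left(210 - 44\right)} = \frac{1}{-287 + 166} = \frac{1}{-121} = - \frac{1}{121}$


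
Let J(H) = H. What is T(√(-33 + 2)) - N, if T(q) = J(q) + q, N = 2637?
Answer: -2637 + 2*I*√31 ≈ -2637.0 + 11.136*I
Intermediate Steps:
T(q) = 2*q (T(q) = q + q = 2*q)
T(√(-33 + 2)) - N = 2*√(-33 + 2) - 1*2637 = 2*√(-31) - 2637 = 2*(I*√31) - 2637 = 2*I*√31 - 2637 = -2637 + 2*I*√31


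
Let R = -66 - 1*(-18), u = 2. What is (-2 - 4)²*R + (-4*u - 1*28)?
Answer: -1764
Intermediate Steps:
R = -48 (R = -66 + 18 = -48)
(-2 - 4)²*R + (-4*u - 1*28) = (-2 - 4)²*(-48) + (-4*2 - 1*28) = (-6)²*(-48) + (-8 - 28) = 36*(-48) - 36 = -1728 - 36 = -1764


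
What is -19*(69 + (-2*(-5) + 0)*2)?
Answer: -1691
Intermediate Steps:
-19*(69 + (-2*(-5) + 0)*2) = -19*(69 + (10 + 0)*2) = -19*(69 + 10*2) = -19*(69 + 20) = -19*89 = -1691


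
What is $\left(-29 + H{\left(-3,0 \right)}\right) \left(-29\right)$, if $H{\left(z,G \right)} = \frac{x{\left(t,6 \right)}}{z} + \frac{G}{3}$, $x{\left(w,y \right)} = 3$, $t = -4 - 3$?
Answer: $870$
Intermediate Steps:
$t = -7$ ($t = -4 - 3 = -7$)
$H{\left(z,G \right)} = \frac{3}{z} + \frac{G}{3}$
$\left(-29 + H{\left(-3,0 \right)}\right) \left(-29\right) = \left(-29 + \left(\frac{3}{-3} + \frac{1}{3} \cdot 0\right)\right) \left(-29\right) = \left(-29 + \left(3 \left(- \frac{1}{3}\right) + 0\right)\right) \left(-29\right) = \left(-29 + \left(-1 + 0\right)\right) \left(-29\right) = \left(-29 - 1\right) \left(-29\right) = \left(-30\right) \left(-29\right) = 870$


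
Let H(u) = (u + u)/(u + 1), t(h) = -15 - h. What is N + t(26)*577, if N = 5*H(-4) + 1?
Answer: -70928/3 ≈ -23643.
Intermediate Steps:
H(u) = 2*u/(1 + u) (H(u) = (2*u)/(1 + u) = 2*u/(1 + u))
N = 43/3 (N = 5*(2*(-4)/(1 - 4)) + 1 = 5*(2*(-4)/(-3)) + 1 = 5*(2*(-4)*(-1/3)) + 1 = 5*(8/3) + 1 = 40/3 + 1 = 43/3 ≈ 14.333)
N + t(26)*577 = 43/3 + (-15 - 1*26)*577 = 43/3 + (-15 - 26)*577 = 43/3 - 41*577 = 43/3 - 23657 = -70928/3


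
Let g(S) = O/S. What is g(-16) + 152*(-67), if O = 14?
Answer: -81479/8 ≈ -10185.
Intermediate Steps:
g(S) = 14/S
g(-16) + 152*(-67) = 14/(-16) + 152*(-67) = 14*(-1/16) - 10184 = -7/8 - 10184 = -81479/8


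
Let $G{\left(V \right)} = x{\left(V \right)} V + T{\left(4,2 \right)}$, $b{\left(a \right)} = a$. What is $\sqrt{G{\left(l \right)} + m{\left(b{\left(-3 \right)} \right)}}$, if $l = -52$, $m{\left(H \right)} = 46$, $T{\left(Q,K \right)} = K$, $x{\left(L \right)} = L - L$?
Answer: $4 \sqrt{3} \approx 6.9282$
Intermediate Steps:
$x{\left(L \right)} = 0$
$G{\left(V \right)} = 2$ ($G{\left(V \right)} = 0 V + 2 = 0 + 2 = 2$)
$\sqrt{G{\left(l \right)} + m{\left(b{\left(-3 \right)} \right)}} = \sqrt{2 + 46} = \sqrt{48} = 4 \sqrt{3}$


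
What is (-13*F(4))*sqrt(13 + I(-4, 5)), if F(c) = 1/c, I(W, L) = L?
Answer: -39*sqrt(2)/4 ≈ -13.789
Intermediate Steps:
(-13*F(4))*sqrt(13 + I(-4, 5)) = (-13/4)*sqrt(13 + 5) = (-13*1/4)*sqrt(18) = -39*sqrt(2)/4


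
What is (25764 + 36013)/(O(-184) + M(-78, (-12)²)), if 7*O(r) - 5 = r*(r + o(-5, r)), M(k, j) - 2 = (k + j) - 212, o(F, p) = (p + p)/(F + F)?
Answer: 2162195/130409 ≈ 16.580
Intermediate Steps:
o(F, p) = p/F (o(F, p) = (2*p)/((2*F)) = (2*p)*(1/(2*F)) = p/F)
M(k, j) = -210 + j + k (M(k, j) = 2 + ((k + j) - 212) = 2 + ((j + k) - 212) = 2 + (-212 + j + k) = -210 + j + k)
O(r) = 5/7 + 4*r²/35 (O(r) = 5/7 + (r*(r + r/(-5)))/7 = 5/7 + (r*(r + r*(-⅕)))/7 = 5/7 + (r*(r - r/5))/7 = 5/7 + (r*(4*r/5))/7 = 5/7 + (4*r²/5)/7 = 5/7 + 4*r²/35)
(25764 + 36013)/(O(-184) + M(-78, (-12)²)) = (25764 + 36013)/((5/7 + (4/35)*(-184)²) + (-210 + (-12)² - 78)) = 61777/((5/7 + (4/35)*33856) + (-210 + 144 - 78)) = 61777/((5/7 + 135424/35) - 144) = 61777/(135449/35 - 144) = 61777/(130409/35) = 61777*(35/130409) = 2162195/130409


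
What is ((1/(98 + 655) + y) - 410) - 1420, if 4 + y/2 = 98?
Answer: -1236425/753 ≈ -1642.0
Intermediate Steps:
y = 188 (y = -8 + 2*98 = -8 + 196 = 188)
((1/(98 + 655) + y) - 410) - 1420 = ((1/(98 + 655) + 188) - 410) - 1420 = ((1/753 + 188) - 410) - 1420 = (141565/753 - 410) - 1420 = -167165/753 - 1420 = -1236425/753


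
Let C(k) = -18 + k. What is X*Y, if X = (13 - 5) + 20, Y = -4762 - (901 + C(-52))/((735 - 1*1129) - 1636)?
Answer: -19332058/145 ≈ -1.3332e+5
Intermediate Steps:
Y = -9666029/2030 (Y = -4762 - (901 + (-18 - 52))/((735 - 1*1129) - 1636) = -4762 - (901 - 70)/((735 - 1129) - 1636) = -4762 - 831/(-394 - 1636) = -4762 - 831/(-2030) = -4762 - 831*(-1)/2030 = -4762 - 1*(-831/2030) = -4762 + 831/2030 = -9666029/2030 ≈ -4761.6)
X = 28 (X = 8 + 20 = 28)
X*Y = 28*(-9666029/2030) = -19332058/145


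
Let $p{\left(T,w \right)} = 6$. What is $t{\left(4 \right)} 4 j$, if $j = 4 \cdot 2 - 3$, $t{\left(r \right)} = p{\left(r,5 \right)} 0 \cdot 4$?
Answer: $0$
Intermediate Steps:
$t{\left(r \right)} = 0$ ($t{\left(r \right)} = 6 \cdot 0 \cdot 4 = 0 \cdot 4 = 0$)
$j = 5$ ($j = 8 - 3 = 5$)
$t{\left(4 \right)} 4 j = 0 \cdot 4 \cdot 5 = 0 \cdot 5 = 0$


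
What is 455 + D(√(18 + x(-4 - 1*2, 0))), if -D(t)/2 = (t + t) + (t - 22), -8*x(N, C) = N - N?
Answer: 499 - 18*√2 ≈ 473.54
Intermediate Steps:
x(N, C) = 0 (x(N, C) = -(N - N)/8 = -⅛*0 = 0)
D(t) = 44 - 6*t (D(t) = -2*((t + t) + (t - 22)) = -2*(2*t + (-22 + t)) = -2*(-22 + 3*t) = 44 - 6*t)
455 + D(√(18 + x(-4 - 1*2, 0))) = 455 + (44 - 6*√(18 + 0)) = 455 + (44 - 18*√2) = 499 - 18*√2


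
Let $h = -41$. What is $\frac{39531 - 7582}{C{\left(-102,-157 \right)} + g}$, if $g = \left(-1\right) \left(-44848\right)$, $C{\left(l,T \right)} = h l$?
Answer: $\frac{31949}{49030} \approx 0.65162$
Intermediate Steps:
$C{\left(l,T \right)} = - 41 l$
$g = 44848$
$\frac{39531 - 7582}{C{\left(-102,-157 \right)} + g} = \frac{39531 - 7582}{\left(-41\right) \left(-102\right) + 44848} = \frac{31949}{4182 + 44848} = \frac{31949}{49030}$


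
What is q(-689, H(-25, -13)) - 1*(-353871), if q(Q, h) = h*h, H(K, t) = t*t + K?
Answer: 374607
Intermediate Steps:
H(K, t) = K + t**2 (H(K, t) = t**2 + K = K + t**2)
q(Q, h) = h**2
q(-689, H(-25, -13)) - 1*(-353871) = (-25 + (-13)**2)**2 - 1*(-353871) = (-25 + 169)**2 + 353871 = 144**2 + 353871 = 20736 + 353871 = 374607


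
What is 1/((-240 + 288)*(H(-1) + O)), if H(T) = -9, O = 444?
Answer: 1/20880 ≈ 4.7893e-5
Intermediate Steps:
1/((-240 + 288)*(H(-1) + O)) = 1/((-240 + 288)*(-9 + 444)) = 1/(48*435) = 1/20880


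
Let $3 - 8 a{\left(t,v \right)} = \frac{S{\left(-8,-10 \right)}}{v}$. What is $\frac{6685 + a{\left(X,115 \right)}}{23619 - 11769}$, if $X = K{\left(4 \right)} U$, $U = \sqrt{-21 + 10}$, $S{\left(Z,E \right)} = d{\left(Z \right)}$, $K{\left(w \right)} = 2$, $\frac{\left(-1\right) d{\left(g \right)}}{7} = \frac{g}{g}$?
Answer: $\frac{256273}{454250} \approx 0.56417$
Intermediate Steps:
$d{\left(g \right)} = -7$ ($d{\left(g \right)} = - 7 \frac{g}{g} = \left(-7\right) 1 = -7$)
$S{\left(Z,E \right)} = -7$
$U = i \sqrt{11}$ ($U = \sqrt{-11} = i \sqrt{11} \approx 3.3166 i$)
$X = 2 i \sqrt{11} \approx 6.6332 i$
$a{\left(t,v \right)} = \frac{3}{8} + \frac{7}{8 v}$ ($a{\left(t,v \right)} = \frac{3}{8} - \frac{\left(-7\right) \frac{1}{v}}{8} = \frac{3}{8} + \frac{7}{8 v}$)
$\frac{6685 + a{\left(X,115 \right)}}{23619 - 11769} = \frac{6685 + \frac{7 + 3 \cdot 115}{8 \cdot 115}}{23619 - 11769} = \frac{6685 + \frac{1}{8} \cdot \frac{1}{115} \left(7 + 345\right)}{11850} = \left(6685 + \frac{1}{8} \cdot \frac{1}{115} \cdot 352\right) \frac{1}{11850} = \left(6685 + \frac{44}{115}\right) \frac{1}{11850} = \frac{768819}{115} \cdot \frac{1}{11850} = \frac{256273}{454250}$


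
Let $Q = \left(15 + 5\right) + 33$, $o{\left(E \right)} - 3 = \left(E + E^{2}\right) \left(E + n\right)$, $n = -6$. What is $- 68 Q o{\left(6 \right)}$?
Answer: $-10812$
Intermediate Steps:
$o{\left(E \right)} = 3 + \left(-6 + E\right) \left(E + E^{2}\right)$ ($o{\left(E \right)} = 3 + \left(E + E^{2}\right) \left(E - 6\right) = 3 + \left(E + E^{2}\right) \left(-6 + E\right) = 3 + \left(-6 + E\right) \left(E + E^{2}\right)$)
$Q = 53$ ($Q = 20 + 33 = 53$)
$- 68 Q o{\left(6 \right)} = \left(-68\right) 53 \left(3 + 6^{3} - 36 - 5 \cdot 6^{2}\right) = - 3604 \left(3 + 216 - 36 - 180\right) = \left(-3604\right) 3 = -10812$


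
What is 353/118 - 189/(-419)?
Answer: 170209/49442 ≈ 3.4426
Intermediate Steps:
353/118 - 189/(-419) = 353*(1/118) - 189*(-1/419) = 353/118 + 189/419 = 170209/49442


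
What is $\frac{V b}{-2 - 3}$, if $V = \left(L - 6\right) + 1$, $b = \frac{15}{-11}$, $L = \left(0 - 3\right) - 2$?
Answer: $- \frac{30}{11} \approx -2.7273$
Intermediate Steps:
$L = -5$ ($L = -3 - 2 = -5$)
$b = - \frac{15}{11}$ ($b = 15 \left(- \frac{1}{11}\right) = - \frac{15}{11} \approx -1.3636$)
$V = -10$ ($V = \left(-5 - 6\right) + 1 = -11 + 1 = -10$)
$\frac{V b}{-2 - 3} = \frac{\left(-10\right) \left(- \frac{15}{11}\right)}{-2 - 3} = \frac{150}{11 \left(-5\right)} = \frac{150}{11} \left(- \frac{1}{5}\right) = - \frac{30}{11}$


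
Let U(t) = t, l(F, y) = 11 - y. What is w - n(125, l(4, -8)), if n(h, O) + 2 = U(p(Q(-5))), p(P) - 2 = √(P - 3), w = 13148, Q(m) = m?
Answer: 13148 - 2*I*√2 ≈ 13148.0 - 2.8284*I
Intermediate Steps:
p(P) = 2 + √(-3 + P) (p(P) = 2 + √(P - 3) = 2 + √(-3 + P))
n(h, O) = 2*I*√2 (n(h, O) = -2 + (2 + √(-3 - 5)) = -2 + (2 + √(-8)) = -2 + (2 + 2*I*√2) = 2*I*√2)
w - n(125, l(4, -8)) = 13148 - 2*I*√2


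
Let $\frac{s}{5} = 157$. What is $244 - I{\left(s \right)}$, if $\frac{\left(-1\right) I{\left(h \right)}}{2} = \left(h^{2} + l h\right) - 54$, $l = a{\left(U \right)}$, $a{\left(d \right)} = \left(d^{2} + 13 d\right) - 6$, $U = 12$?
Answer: $1694166$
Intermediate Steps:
$s = 785$ ($s = 5 \cdot 157 = 785$)
$a{\left(d \right)} = -6 + d^{2} + 13 d$
$l = 294$ ($l = -6 + 12^{2} + 13 \cdot 12 = -6 + 144 + 156 = 294$)
$I{\left(h \right)} = 108 - 588 h - 2 h^{2}$ ($I{\left(h \right)} = - 2 \left(\left(h^{2} + 294 h\right) - 54\right) = - 2 \left(-54 + h^{2} + 294 h\right) = 108 - 588 h - 2 h^{2}$)
$244 - I{\left(s \right)} = 244 - \left(108 - 461580 - 2 \cdot 785^{2}\right) = 244 - \left(108 - 461580 - 1232450\right) = 244 - -1693922 = 244 + 1693922 = 1694166$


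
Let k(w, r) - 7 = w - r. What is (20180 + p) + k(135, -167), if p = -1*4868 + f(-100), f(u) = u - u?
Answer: 15621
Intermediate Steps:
k(w, r) = 7 + w - r (k(w, r) = 7 + (w - r) = 7 + w - r)
f(u) = 0
p = -4868 (p = -1*4868 + 0 = -4868 + 0 = -4868)
(20180 + p) + k(135, -167) = (20180 - 4868) + (7 + 135 - 1*(-167)) = 15312 + (7 + 135 + 167) = 15312 + 309 = 15621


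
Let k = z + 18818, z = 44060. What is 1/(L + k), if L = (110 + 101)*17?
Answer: 1/66465 ≈ 1.5046e-5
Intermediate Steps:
L = 3587 (L = 211*17 = 3587)
k = 62878 (k = 44060 + 18818 = 62878)
1/(L + k) = 1/(3587 + 62878) = 1/66465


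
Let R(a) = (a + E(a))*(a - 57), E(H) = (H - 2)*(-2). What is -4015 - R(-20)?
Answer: -2167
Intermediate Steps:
E(H) = 4 - 2*H (E(H) = (-2 + H)*(-2) = 4 - 2*H)
R(a) = (-57 + a)*(4 - a) (R(a) = (a + (4 - 2*a))*(a - 57) = (4 - a)*(-57 + a) = (-57 + a)*(4 - a))
-4015 - R(-20) = -4015 - (-228 - 1*(-20)² + 61*(-20)) = -4015 - (-228 - 1*400 - 1220) = -4015 - (-228 - 400 - 1220) = -4015 - 1*(-1848) = -4015 + 1848 = -2167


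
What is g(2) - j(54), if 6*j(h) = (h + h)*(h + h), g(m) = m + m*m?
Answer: -1938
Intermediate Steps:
g(m) = m + m**2
j(h) = 2*h**2/3 (j(h) = ((h + h)*(h + h))/6 = ((2*h)*(2*h))/6 = (4*h**2)/6 = 2*h**2/3)
g(2) - j(54) = 2*(1 + 2) - 2*54**2/3 = 2*3 - 2*2916/3 = 6 - 1*1944 = 6 - 1944 = -1938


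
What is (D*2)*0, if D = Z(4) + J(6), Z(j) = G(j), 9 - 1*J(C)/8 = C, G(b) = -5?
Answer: 0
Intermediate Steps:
J(C) = 72 - 8*C
Z(j) = -5
D = 19 (D = -5 + (72 - 8*6) = -5 + (72 - 48) = -5 + 24 = 19)
(D*2)*0 = (19*2)*0 = 38*0 = 0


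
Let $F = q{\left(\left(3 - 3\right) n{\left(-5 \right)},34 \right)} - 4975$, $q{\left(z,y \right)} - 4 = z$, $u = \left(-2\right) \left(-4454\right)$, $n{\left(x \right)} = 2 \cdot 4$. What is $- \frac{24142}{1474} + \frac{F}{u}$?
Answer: $- \frac{111192095}{6565196} \approx -16.937$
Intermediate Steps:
$n{\left(x \right)} = 8$
$u = 8908$
$q{\left(z,y \right)} = 4 + z$
$F = -4971$ ($F = \left(4 + \left(3 - 3\right) 8\right) - 4975 = \left(4 + 0 \cdot 8\right) - 4975 = \left(4 + 0\right) - 4975 = 4 - 4975 = -4971$)
$- \frac{24142}{1474} + \frac{F}{u} = - \frac{24142}{1474} - \frac{4971}{8908} = \left(-24142\right) \frac{1}{1474} - \frac{4971}{8908} = - \frac{12071}{737} - \frac{4971}{8908} = - \frac{111192095}{6565196}$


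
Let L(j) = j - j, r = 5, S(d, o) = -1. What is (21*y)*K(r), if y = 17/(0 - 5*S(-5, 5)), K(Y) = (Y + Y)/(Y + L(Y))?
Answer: 714/5 ≈ 142.80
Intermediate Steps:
L(j) = 0
K(Y) = 2 (K(Y) = (Y + Y)/(Y + 0) = (2*Y)/Y = 2)
y = 17/5 (y = 17/(0 - 5*(-1)) = 17/(0 + 5) = 17/5 ≈ 3.4000)
(21*y)*K(r) = (21*(17/5))*2 = (357/5)*2 = 714/5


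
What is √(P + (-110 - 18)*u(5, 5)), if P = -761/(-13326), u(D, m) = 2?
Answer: I*√45450921570/13326 ≈ 15.998*I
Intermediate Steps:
P = 761/13326 (P = -761*(-1/13326) = 761/13326 ≈ 0.057106)
√(P + (-110 - 18)*u(5, 5)) = √(761/13326 + (-110 - 18)*2) = √(761/13326 - 128*2) = √(761/13326 - 256) = √(-3410695/13326) = I*√45450921570/13326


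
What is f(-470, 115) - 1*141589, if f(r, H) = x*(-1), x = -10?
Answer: -141579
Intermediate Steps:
f(r, H) = 10 (f(r, H) = -10*(-1) = 10)
f(-470, 115) - 1*141589 = 10 - 1*141589 = 10 - 141589 = -141579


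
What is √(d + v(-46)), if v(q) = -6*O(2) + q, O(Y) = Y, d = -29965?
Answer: I*√30023 ≈ 173.27*I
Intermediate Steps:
v(q) = -12 + q (v(q) = -6*2 + q = -12 + q)
√(d + v(-46)) = √(-29965 + (-12 - 46)) = √(-29965 - 58) = √(-30023) = I*√30023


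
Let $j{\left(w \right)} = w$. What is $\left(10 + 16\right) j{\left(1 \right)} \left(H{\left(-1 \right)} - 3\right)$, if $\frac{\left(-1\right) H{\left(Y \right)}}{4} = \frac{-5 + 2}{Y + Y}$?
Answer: $-234$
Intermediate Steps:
$H{\left(Y \right)} = \frac{6}{Y}$ ($H{\left(Y \right)} = - 4 \frac{-5 + 2}{Y + Y} = - 4 \left(- \frac{3}{2 Y}\right) = \frac{6}{Y}$)
$\left(10 + 16\right) j{\left(1 \right)} \left(H{\left(-1 \right)} - 3\right) = \left(10 + 16\right) 1 \left(\frac{6}{-1} - 3\right) = 26 \cdot 1 \left(6 \left(-1\right) - 3\right) = 26 \cdot 1 \left(-6 - 3\right) = 26 \cdot 1 \left(-9\right) = 26 \left(-9\right) = -234$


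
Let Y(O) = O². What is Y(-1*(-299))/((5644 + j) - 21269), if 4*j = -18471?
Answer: -357604/80971 ≈ -4.4164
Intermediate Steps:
j = -18471/4 (j = (¼)*(-18471) = -18471/4 ≈ -4617.8)
Y(-1*(-299))/((5644 + j) - 21269) = (-1*(-299))²/((5644 - 18471/4) - 21269) = 299²/(4105/4 - 21269) = 89401/(-80971/4) = 89401*(-4/80971) = -357604/80971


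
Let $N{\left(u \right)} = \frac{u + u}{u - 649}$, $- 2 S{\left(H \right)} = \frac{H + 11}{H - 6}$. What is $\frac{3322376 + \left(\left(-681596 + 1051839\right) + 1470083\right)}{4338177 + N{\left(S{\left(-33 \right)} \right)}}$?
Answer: $\frac{2971135001}{2496620864} \approx 1.1901$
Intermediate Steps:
$S{\left(H \right)} = - \frac{11 + H}{2 \left(-6 + H\right)}$ ($S{\left(H \right)} = - \frac{\left(H + 11\right) \frac{1}{H - 6}}{2} = - \frac{\left(11 + H\right) \frac{1}{-6 + H}}{2} = - \frac{\frac{1}{-6 + H} \left(11 + H\right)}{2} = - \frac{11 + H}{2 \left(-6 + H\right)}$)
$N{\left(u \right)} = \frac{2 u}{-649 + u}$
$\frac{3322376 + \left(\left(-681596 + 1051839\right) + 1470083\right)}{4338177 + N{\left(S{\left(-33 \right)} \right)}} = \frac{3322376 + \left(\left(-681596 + 1051839\right) + 1470083\right)}{4338177 + \frac{2 \frac{-11 - -33}{2 \left(-6 - 33\right)}}{-649 + \frac{-11 - -33}{2 \left(-6 - 33\right)}}} = \frac{3322376 + \left(370243 + 1470083\right)}{4338177 + \frac{2 \frac{-11 + 33}{2 \left(-39\right)}}{-649 + \frac{-11 + 33}{2 \left(-39\right)}}} = \frac{3322376 + 1840326}{4338177 + \frac{2 \cdot \frac{1}{2} \left(- \frac{1}{39}\right) 22}{-649 + \frac{1}{2} \left(- \frac{1}{39}\right) 22}} = \frac{5162702}{4338177 + 2 \left(- \frac{11}{39}\right) \frac{1}{-649 - \frac{11}{39}}} = \frac{5162702}{4338177 + 2 \left(- \frac{11}{39}\right) \frac{1}{- \frac{25322}{39}}} = \frac{5162702}{4338177 + 2 \left(- \frac{11}{39}\right) \left(- \frac{39}{25322}\right)} = \frac{5162702}{4338177 + \frac{1}{1151}} = \frac{5162702}{\frac{4993241728}{1151}} = 5162702 \cdot \frac{1151}{4993241728} = \frac{2971135001}{2496620864}$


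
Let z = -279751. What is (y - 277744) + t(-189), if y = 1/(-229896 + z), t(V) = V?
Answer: -141647719652/509647 ≈ -2.7793e+5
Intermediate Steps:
y = -1/509647 (y = 1/(-229896 - 279751) = 1/(-509647) = -1/509647 ≈ -1.9621e-6)
(y - 277744) + t(-189) = (-1/509647 - 277744) - 189 = -141551396369/509647 - 189 = -141647719652/509647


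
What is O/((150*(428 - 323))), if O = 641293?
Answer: 641293/15750 ≈ 40.717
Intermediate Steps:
O/((150*(428 - 323))) = 641293/((150*(428 - 323))) = 641293/((150*105)) = 641293/15750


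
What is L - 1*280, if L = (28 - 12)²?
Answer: -24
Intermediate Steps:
L = 256 (L = 16² = 256)
L - 1*280 = 256 - 1*280 = 256 - 280 = -24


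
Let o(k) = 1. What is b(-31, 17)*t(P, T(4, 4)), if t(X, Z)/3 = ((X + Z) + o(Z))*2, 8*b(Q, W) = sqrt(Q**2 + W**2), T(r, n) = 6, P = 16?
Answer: 1725*sqrt(2)/4 ≈ 609.88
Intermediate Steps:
b(Q, W) = sqrt(Q**2 + W**2)/8
t(X, Z) = 6 + 6*X + 6*Z (t(X, Z) = 3*(((X + Z) + 1)*2) = 3*((1 + X + Z)*2) = 3*(2 + 2*X + 2*Z) = 6 + 6*X + 6*Z)
b(-31, 17)*t(P, T(4, 4)) = (sqrt((-31)**2 + 17**2)/8)*(6 + 6*16 + 6*6) = (sqrt(961 + 289)/8)*(6 + 96 + 36) = (sqrt(1250)/8)*138 = ((25*sqrt(2))/8)*138 = (25*sqrt(2)/8)*138 = 1725*sqrt(2)/4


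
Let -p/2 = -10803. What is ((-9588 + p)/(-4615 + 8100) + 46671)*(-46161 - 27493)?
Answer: -11980593005262/3485 ≈ -3.4378e+9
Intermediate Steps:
p = 21606 (p = -2*(-10803) = 21606)
((-9588 + p)/(-4615 + 8100) + 46671)*(-46161 - 27493) = ((-9588 + 21606)/(-4615 + 8100) + 46671)*(-46161 - 27493) = (12018/3485 + 46671)*(-73654) = (162660453/3485)*(-73654) = -11980593005262/3485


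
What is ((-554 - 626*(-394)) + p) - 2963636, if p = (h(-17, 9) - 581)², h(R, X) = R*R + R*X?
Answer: -2519521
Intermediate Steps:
h(R, X) = R² + R*X
p = 198025 (p = (-17*(-17 + 9) - 581)² = (-17*(-8) - 581)² = (136 - 581)² = (-445)² = 198025)
((-554 - 626*(-394)) + p) - 2963636 = ((-554 - 626*(-394)) + 198025) - 2963636 = ((-554 + 246644) + 198025) - 2963636 = (246090 + 198025) - 2963636 = 444115 - 2963636 = -2519521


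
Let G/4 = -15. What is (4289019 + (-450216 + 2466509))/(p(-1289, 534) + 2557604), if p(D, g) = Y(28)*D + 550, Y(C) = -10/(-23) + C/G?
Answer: 2175332640/882577309 ≈ 2.4647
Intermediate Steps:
G = -60 (G = 4*(-15) = -60)
Y(C) = 10/23 - C/60 (Y(C) = -10/(-23) + C/(-60) = -10*(-1/23) + C*(-1/60) = 10/23 - C/60)
p(D, g) = 550 - 11*D/345 (p(D, g) = (10/23 - 1/60*28)*D + 550 = (10/23 - 7/15)*D + 550 = -11*D/345 + 550 = 550 - 11*D/345)
(4289019 + (-450216 + 2466509))/(p(-1289, 534) + 2557604) = (4289019 + (-450216 + 2466509))/((550 - 11/345*(-1289)) + 2557604) = (4289019 + 2016293)/((550 + 14179/345) + 2557604) = 6305312/(203929/345 + 2557604) = 6305312/(882577309/345) = 6305312*(345/882577309) = 2175332640/882577309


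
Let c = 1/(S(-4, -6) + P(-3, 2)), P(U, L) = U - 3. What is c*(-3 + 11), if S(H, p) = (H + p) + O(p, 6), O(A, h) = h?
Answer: -⅘ ≈ -0.80000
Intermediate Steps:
P(U, L) = -3 + U
S(H, p) = 6 + H + p (S(H, p) = (H + p) + 6 = 6 + H + p)
c = -⅒ (c = 1/((6 - 4 - 6) + (-3 - 3)) = 1/(-4 - 6) = 1/(-10) = -⅒ ≈ -0.10000)
c*(-3 + 11) = -(-3 + 11)/10 = -⅒*8 = -⅘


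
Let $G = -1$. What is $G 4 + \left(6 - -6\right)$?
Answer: $8$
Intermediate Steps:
$G 4 + \left(6 - -6\right) = \left(-1\right) 4 + \left(6 - -6\right) = -4 + \left(6 + 6\right) = -4 + 12 = 8$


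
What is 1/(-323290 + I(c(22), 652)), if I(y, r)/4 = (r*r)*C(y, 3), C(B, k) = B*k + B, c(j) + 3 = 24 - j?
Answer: -1/7124954 ≈ -1.4035e-7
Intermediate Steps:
c(j) = 21 - j (c(j) = -3 + (24 - j) = 21 - j)
C(B, k) = B + B*k
I(y, r) = 16*y*r**2 (I(y, r) = 4*((r*r)*(y*(1 + 3))) = 4*(r**2*(y*4)) = 4*(r**2*(4*y)) = 4*(4*y*r**2) = 16*y*r**2)
1/(-323290 + I(c(22), 652)) = 1/(-323290 + 16*(21 - 1*22)*652**2) = 1/(-323290 + 16*(21 - 22)*425104) = 1/(-323290 + 16*(-1)*425104) = 1/(-323290 - 6801664) = 1/(-7124954) = -1/7124954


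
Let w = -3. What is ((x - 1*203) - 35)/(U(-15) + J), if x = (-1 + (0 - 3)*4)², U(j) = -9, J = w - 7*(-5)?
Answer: -3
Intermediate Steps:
J = 32 (J = -3 - 7*(-5) = -3 + 35 = 32)
x = 169 (x = (-1 - 3*4)² = (-1 - 12)² = (-13)² = 169)
((x - 1*203) - 35)/(U(-15) + J) = ((169 - 1*203) - 35)/(-9 + 32) = ((169 - 203) - 35)/23 = (-34 - 35)*(1/23) = -69*1/23 = -3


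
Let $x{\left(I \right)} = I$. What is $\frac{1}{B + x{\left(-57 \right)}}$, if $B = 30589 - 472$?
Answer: $\frac{1}{30060} \approx 3.3267 \cdot 10^{-5}$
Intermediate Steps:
$B = 30117$ ($B = 30589 - 472 = 30117$)
$\frac{1}{B + x{\left(-57 \right)}} = \frac{1}{30117 - 57} = \frac{1}{30060}$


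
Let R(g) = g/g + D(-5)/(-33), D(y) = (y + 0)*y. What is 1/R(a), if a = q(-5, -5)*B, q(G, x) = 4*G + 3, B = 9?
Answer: 33/8 ≈ 4.1250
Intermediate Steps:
D(y) = y² (D(y) = y*y = y²)
q(G, x) = 3 + 4*G
a = -153 (a = (3 + 4*(-5))*9 = (3 - 20)*9 = -17*9 = -153)
R(g) = 8/33 (R(g) = g/g + (-5)²/(-33) = 1 + 25*(-1/33) = 1 - 25/33 = 8/33)
1/R(a) = 1/(8/33) = 33/8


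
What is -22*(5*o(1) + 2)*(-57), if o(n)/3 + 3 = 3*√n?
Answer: 2508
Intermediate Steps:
o(n) = -9 + 9*√n (o(n) = -9 + 3*(3*√n) = -9 + 9*√n)
-22*(5*o(1) + 2)*(-57) = -22*(5*(-9 + 9*√1) + 2)*(-57) = -22*(5*(-9 + 9*1) + 2)*(-57) = -22*(5*(-9 + 9) + 2)*(-57) = -22*(5*0 + 2)*(-57) = -22*(0 + 2)*(-57) = -22*2*(-57) = -44*(-57) = 2508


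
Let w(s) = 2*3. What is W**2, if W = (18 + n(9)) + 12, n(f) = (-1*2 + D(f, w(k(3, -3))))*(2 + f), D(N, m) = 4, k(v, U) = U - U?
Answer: 2704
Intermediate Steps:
k(v, U) = 0
w(s) = 6
n(f) = 4 + 2*f (n(f) = (-1*2 + 4)*(2 + f) = (-2 + 4)*(2 + f) = 2*(2 + f) = 4 + 2*f)
W = 52 (W = (18 + (4 + 2*9)) + 12 = (18 + (4 + 18)) + 12 = (18 + 22) + 12 = 40 + 12 = 52)
W**2 = 52**2 = 2704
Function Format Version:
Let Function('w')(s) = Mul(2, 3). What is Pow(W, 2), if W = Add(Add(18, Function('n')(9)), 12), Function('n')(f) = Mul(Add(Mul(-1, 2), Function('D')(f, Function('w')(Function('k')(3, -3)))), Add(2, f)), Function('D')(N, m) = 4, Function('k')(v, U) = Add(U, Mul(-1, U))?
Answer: 2704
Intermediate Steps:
Function('k')(v, U) = 0
Function('w')(s) = 6
Function('n')(f) = Add(4, Mul(2, f)) (Function('n')(f) = Mul(Add(Mul(-1, 2), 4), Add(2, f)) = Mul(Add(-2, 4), Add(2, f)) = Mul(2, Add(2, f)) = Add(4, Mul(2, f)))
W = 52 (W = Add(Add(18, Add(4, Mul(2, 9))), 12) = Add(Add(18, Add(4, 18)), 12) = Add(Add(18, 22), 12) = Add(40, 12) = 52)
Pow(W, 2) = Pow(52, 2) = 2704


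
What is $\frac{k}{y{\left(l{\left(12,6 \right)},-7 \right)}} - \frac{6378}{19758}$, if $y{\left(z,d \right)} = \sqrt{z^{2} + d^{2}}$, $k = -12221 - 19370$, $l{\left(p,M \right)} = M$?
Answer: $- \frac{1063}{3293} - \frac{31591 \sqrt{85}}{85} \approx -3426.8$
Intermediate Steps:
$k = -31591$
$y{\left(z,d \right)} = \sqrt{d^{2} + z^{2}}$
$\frac{k}{y{\left(l{\left(12,6 \right)},-7 \right)}} - \frac{6378}{19758} = - \frac{31591}{\sqrt{\left(-7\right)^{2} + 6^{2}}} - \frac{6378}{19758} = - \frac{31591}{\sqrt{49 + 36}} - \frac{1063}{3293} = - \frac{31591}{\sqrt{85}} - \frac{1063}{3293} = - 31591 \frac{\sqrt{85}}{85} - \frac{1063}{3293} = - \frac{31591 \sqrt{85}}{85} - \frac{1063}{3293} = - \frac{1063}{3293} - \frac{31591 \sqrt{85}}{85}$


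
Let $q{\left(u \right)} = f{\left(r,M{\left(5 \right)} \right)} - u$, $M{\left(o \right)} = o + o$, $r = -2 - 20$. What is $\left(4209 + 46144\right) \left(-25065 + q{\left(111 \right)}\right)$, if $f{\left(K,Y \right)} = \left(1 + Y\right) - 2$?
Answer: $-1267233951$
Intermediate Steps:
$r = -22$ ($r = -2 - 20 = -22$)
$M{\left(o \right)} = 2 o$
$f{\left(K,Y \right)} = -1 + Y$
$q{\left(u \right)} = 9 - u$ ($q{\left(u \right)} = \left(-1 + 2 \cdot 5\right) - u = \left(-1 + 10\right) - u = 9 - u$)
$\left(4209 + 46144\right) \left(-25065 + q{\left(111 \right)}\right) = \left(4209 + 46144\right) \left(-25065 + \left(9 - 111\right)\right) = 50353 \left(-25065 + \left(9 - 111\right)\right) = 50353 \left(-25065 - 102\right) = 50353 \left(-25167\right) = -1267233951$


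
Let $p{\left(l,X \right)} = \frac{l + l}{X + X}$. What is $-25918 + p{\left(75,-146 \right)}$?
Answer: $- \frac{3784103}{146} \approx -25919.0$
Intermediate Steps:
$p{\left(l,X \right)} = \frac{l}{X}$ ($p{\left(l,X \right)} = \frac{2 l}{2 X} = 2 l \frac{1}{2 X} = \frac{l}{X}$)
$-25918 + p{\left(75,-146 \right)} = -25918 + \frac{75}{-146} = -25918 + 75 \left(- \frac{1}{146}\right) = -25918 - \frac{75}{146} = - \frac{3784103}{146}$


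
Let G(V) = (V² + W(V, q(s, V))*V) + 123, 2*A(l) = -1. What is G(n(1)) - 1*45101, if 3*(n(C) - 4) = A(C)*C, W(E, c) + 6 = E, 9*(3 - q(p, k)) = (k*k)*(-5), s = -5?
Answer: -809489/18 ≈ -44972.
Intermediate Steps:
A(l) = -½ (A(l) = (½)*(-1) = -½)
q(p, k) = 3 + 5*k²/9 (q(p, k) = 3 - k*k*(-5)/9 = 3 - k²*(-5)/9 = 3 - (-5)*k²/9 = 3 + 5*k²/9)
W(E, c) = -6 + E
n(C) = 4 - C/6 (n(C) = 4 + (-C/2)/3 = 4 - C/6)
G(V) = 123 + V² + V*(-6 + V) (G(V) = (V² + (-6 + V)*V) + 123 = (V² + V*(-6 + V)) + 123 = 123 + V² + V*(-6 + V))
G(n(1)) - 1*45101 = (123 + (4 - ⅙*1)² + (4 - ⅙*1)*(-6 + (4 - ⅙*1))) - 1*45101 = (123 + (4 - ⅙)² + (4 - ⅙)*(-6 + (4 - ⅙))) - 45101 = (123 + (23/6)² + 23*(-6 + 23/6)/6) - 45101 = (123 + 529/36 + (23/6)*(-13/6)) - 45101 = (123 + 529/36 - 299/36) - 45101 = 2329/18 - 45101 = -809489/18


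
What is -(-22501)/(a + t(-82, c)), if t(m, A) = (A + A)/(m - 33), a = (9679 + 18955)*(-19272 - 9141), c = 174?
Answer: -2587615/93561452178 ≈ -2.7657e-5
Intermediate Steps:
a = -813577842 (a = 28634*(-28413) = -813577842)
t(m, A) = 2*A/(-33 + m) (t(m, A) = (2*A)/(-33 + m) = 2*A/(-33 + m))
-(-22501)/(a + t(-82, c)) = -(-22501)/(-813577842 + 2*174/(-33 - 82)) = -(-22501)/(-813577842 + 2*174/(-115)) = -(-22501)/(-813577842 + 2*174*(-1/115)) = -(-22501)/(-813577842 - 348/115) = -(-22501)/(-93561452178/115) = -(-22501)*(-115)/93561452178 = -1*2587615/93561452178 = -2587615/93561452178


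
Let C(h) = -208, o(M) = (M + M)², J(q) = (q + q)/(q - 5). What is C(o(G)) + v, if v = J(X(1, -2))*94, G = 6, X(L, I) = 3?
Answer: -490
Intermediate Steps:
J(q) = 2*q/(-5 + q) (J(q) = (2*q)/(-5 + q) = 2*q/(-5 + q))
o(M) = 4*M² (o(M) = (2*M)² = 4*M²)
v = -282 (v = (2*3/(-5 + 3))*94 = (2*3/(-2))*94 = (2*3*(-½))*94 = -3*94 = -282)
C(o(G)) + v = -208 - 282 = -490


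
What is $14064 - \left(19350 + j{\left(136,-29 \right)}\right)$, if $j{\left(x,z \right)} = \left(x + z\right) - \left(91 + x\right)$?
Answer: $-5166$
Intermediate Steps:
$j{\left(x,z \right)} = -91 + z$
$14064 - \left(19350 + j{\left(136,-29 \right)}\right) = 14064 - \left(19350 - 120\right) = 14064 - 19230 = -5166$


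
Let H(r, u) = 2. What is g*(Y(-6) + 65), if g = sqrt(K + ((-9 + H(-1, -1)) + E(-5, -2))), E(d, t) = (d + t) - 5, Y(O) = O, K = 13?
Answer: 59*I*sqrt(6) ≈ 144.52*I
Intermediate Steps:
E(d, t) = -5 + d + t
g = I*sqrt(6) (g = sqrt(13 + ((-9 + 2) + (-5 - 5 - 2))) = sqrt(13 + (-7 - 12)) = sqrt(13 - 19) = sqrt(-6) = I*sqrt(6) ≈ 2.4495*I)
g*(Y(-6) + 65) = (I*sqrt(6))*(-6 + 65) = (I*sqrt(6))*59 = 59*I*sqrt(6)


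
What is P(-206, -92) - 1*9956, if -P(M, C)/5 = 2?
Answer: -9966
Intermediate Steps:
P(M, C) = -10 (P(M, C) = -5*2 = -10)
P(-206, -92) - 1*9956 = -10 - 1*9956 = -10 - 9956 = -9966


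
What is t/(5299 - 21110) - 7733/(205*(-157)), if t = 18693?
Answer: -479367742/508877035 ≈ -0.94201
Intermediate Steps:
t/(5299 - 21110) - 7733/(205*(-157)) = 18693/(5299 - 21110) - 7733/(205*(-157)) = 18693/(-15811) - 7733/(-32185) = 18693*(-1/15811) - 7733*(-1/32185) = -18693/15811 + 7733/32185 = -479367742/508877035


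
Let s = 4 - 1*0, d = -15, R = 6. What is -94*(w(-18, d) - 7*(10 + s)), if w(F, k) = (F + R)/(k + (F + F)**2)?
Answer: 3933900/427 ≈ 9212.9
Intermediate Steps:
w(F, k) = (6 + F)/(k + 4*F**2) (w(F, k) = (F + 6)/(k + (F + F)**2) = (6 + F)/(k + (2*F)**2) = (6 + F)/(k + 4*F**2))
s = 4 (s = 4 + 0 = 4)
-94*(w(-18, d) - 7*(10 + s)) = -94*((6 - 18)/(-15 + 4*(-18)**2) - 7*(10 + 4)) = -94*(-12/(-15 + 4*324) - 7*14) = -94*(-12/(-15 + 1296) - 98) = -94*(-12/1281 - 98) = -94*((1/1281)*(-12) - 98) = -94*(-4/427 - 98) = -94*(-41850/427) = 3933900/427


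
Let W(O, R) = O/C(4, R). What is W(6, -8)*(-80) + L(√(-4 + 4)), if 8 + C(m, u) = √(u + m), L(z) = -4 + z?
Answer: 892/17 + 240*I/17 ≈ 52.471 + 14.118*I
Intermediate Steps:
C(m, u) = -8 + √(m + u) (C(m, u) = -8 + √(u + m) = -8 + √(m + u))
W(O, R) = O/(-8 + √(4 + R))
W(6, -8)*(-80) + L(√(-4 + 4)) = (6/(-8 + √(4 - 8)))*(-80) + (-4 + √(-4 + 4)) = (6/(-8 + √(-4)))*(-80) + (-4 + √0) = (6/(-8 + 2*I))*(-80) + (-4 + 0) = (6*((-8 - 2*I)/68))*(-80) - 4 = (3*(-8 - 2*I)/34)*(-80) - 4 = -120*(-8 - 2*I)/17 - 4 = -4 - 120*(-8 - 2*I)/17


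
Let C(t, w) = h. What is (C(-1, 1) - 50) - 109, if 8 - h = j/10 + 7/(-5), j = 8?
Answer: -752/5 ≈ -150.40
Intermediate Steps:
h = 43/5 (h = 8 - (8/10 + 7/(-5)) = 8 - (8*(⅒) + 7*(-⅕)) = 8 - (⅘ - 7/5) = 8 - 1*(-⅗) = 8 + ⅗ = 43/5 ≈ 8.6000)
C(t, w) = 43/5
(C(-1, 1) - 50) - 109 = (43/5 - 50) - 109 = -207/5 - 109 = -752/5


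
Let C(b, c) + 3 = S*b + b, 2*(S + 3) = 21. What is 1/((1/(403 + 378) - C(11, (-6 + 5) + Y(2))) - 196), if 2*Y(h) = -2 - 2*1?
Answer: -1562/447511 ≈ -0.0034904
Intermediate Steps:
S = 15/2 (S = -3 + (½)*21 = -3 + 21/2 = 15/2 ≈ 7.5000)
Y(h) = -2 (Y(h) = (-2 - 2*1)/2 = (-2 - 2)/2 = (½)*(-4) = -2)
C(b, c) = -3 + 17*b/2 (C(b, c) = -3 + (15*b/2 + b) = -3 + 17*b/2)
1/((1/(403 + 378) - C(11, (-6 + 5) + Y(2))) - 196) = 1/((1/(403 + 378) - (-3 + (17/2)*11)) - 196) = 1/((1/781 - (-3 + 187/2)) - 196) = 1/((1/781 - 1*181/2) - 196) = 1/((1/781 - 181/2) - 196) = 1/(-141359/1562 - 196) = 1/(-447511/1562) = -1562/447511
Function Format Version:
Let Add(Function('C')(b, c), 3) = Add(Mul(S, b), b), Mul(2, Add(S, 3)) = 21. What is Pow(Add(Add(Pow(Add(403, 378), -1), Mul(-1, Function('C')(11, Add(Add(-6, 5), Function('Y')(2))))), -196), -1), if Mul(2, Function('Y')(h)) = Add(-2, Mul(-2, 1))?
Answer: Rational(-1562, 447511) ≈ -0.0034904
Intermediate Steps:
S = Rational(15, 2) (S = Add(-3, Mul(Rational(1, 2), 21)) = Add(-3, Rational(21, 2)) = Rational(15, 2) ≈ 7.5000)
Function('Y')(h) = -2 (Function('Y')(h) = Mul(Rational(1, 2), Add(-2, Mul(-2, 1))) = Mul(Rational(1, 2), Add(-2, -2)) = Mul(Rational(1, 2), -4) = -2)
Function('C')(b, c) = Add(-3, Mul(Rational(17, 2), b)) (Function('C')(b, c) = Add(-3, Add(Mul(Rational(15, 2), b), b)) = Add(-3, Mul(Rational(17, 2), b)))
Pow(Add(Add(Pow(Add(403, 378), -1), Mul(-1, Function('C')(11, Add(Add(-6, 5), Function('Y')(2))))), -196), -1) = Pow(Add(Add(Pow(Add(403, 378), -1), Mul(-1, Add(-3, Mul(Rational(17, 2), 11)))), -196), -1) = Pow(Add(Add(Pow(781, -1), Mul(-1, Add(-3, Rational(187, 2)))), -196), -1) = Pow(Add(Add(Rational(1, 781), Mul(-1, Rational(181, 2))), -196), -1) = Pow(Add(Add(Rational(1, 781), Rational(-181, 2)), -196), -1) = Pow(Add(Rational(-141359, 1562), -196), -1) = Pow(Rational(-447511, 1562), -1) = Rational(-1562, 447511)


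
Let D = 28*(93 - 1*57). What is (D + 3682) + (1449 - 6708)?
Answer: -569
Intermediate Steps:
D = 1008 (D = 28*(93 - 57) = 28*36 = 1008)
(D + 3682) + (1449 - 6708) = (1008 + 3682) + (1449 - 6708) = 4690 - 5259 = -569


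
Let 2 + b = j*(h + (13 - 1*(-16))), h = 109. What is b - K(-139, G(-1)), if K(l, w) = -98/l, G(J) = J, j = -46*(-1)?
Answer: 881996/139 ≈ 6345.3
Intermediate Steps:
j = 46
b = 6346 (b = -2 + 46*(109 + (13 - 1*(-16))) = -2 + 46*(109 + (13 + 16)) = -2 + 46*(109 + 29) = -2 + 46*138 = -2 + 6348 = 6346)
b - K(-139, G(-1)) = 6346 - (-98)/(-139) = 6346 - (-98)*(-1)/139 = 6346 - 1*98/139 = 6346 - 98/139 = 881996/139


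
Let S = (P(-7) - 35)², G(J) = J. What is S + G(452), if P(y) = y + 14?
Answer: 1236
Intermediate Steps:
P(y) = 14 + y
S = 784 (S = ((14 - 7) - 35)² = (7 - 35)² = (-28)² = 784)
S + G(452) = 784 + 452 = 1236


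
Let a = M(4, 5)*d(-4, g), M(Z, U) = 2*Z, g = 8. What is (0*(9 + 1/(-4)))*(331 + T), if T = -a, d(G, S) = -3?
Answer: 0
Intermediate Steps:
a = -24 (a = (2*4)*(-3) = 8*(-3) = -24)
T = 24 (T = -1*(-24) = 24)
(0*(9 + 1/(-4)))*(331 + T) = (0*(9 + 1/(-4)))*(331 + 24) = (0*(9 - ¼))*355 = (0*(35/4))*355 = 0*355 = 0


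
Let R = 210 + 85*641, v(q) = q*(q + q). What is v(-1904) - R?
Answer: 7195737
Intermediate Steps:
v(q) = 2*q**2 (v(q) = q*(2*q) = 2*q**2)
R = 54695 (R = 210 + 54485 = 54695)
v(-1904) - R = 2*(-1904)**2 - 1*54695 = 2*3625216 - 54695 = 7250432 - 54695 = 7195737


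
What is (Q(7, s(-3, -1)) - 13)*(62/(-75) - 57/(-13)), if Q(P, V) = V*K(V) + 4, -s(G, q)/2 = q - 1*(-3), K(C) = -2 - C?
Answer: -58973/975 ≈ -60.485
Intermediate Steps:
s(G, q) = -6 - 2*q (s(G, q) = -2*(q - 1*(-3)) = -2*(q + 3) = -2*(3 + q) = -6 - 2*q)
Q(P, V) = 4 + V*(-2 - V) (Q(P, V) = V*(-2 - V) + 4 = 4 + V*(-2 - V))
(Q(7, s(-3, -1)) - 13)*(62/(-75) - 57/(-13)) = ((4 - (-6 - 2*(-1))*(2 + (-6 - 2*(-1)))) - 13)*(62/(-75) - 57/(-13)) = ((4 - (-6 + 2)*(2 + (-6 + 2))) - 13)*(62*(-1/75) - 57*(-1/13)) = ((4 - 1*(-4)*(2 - 4)) - 13)*(-62/75 + 57/13) = ((4 - 1*(-4)*(-2)) - 13)*(3469/975) = ((4 - 8) - 13)*(3469/975) = (-4 - 13)*(3469/975) = -17*3469/975 = -58973/975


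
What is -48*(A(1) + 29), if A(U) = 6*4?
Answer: -2544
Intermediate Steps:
A(U) = 24
-48*(A(1) + 29) = -48*(24 + 29) = -48*53 = -2544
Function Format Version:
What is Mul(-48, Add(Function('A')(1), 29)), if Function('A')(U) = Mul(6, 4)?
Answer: -2544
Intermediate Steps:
Function('A')(U) = 24
Mul(-48, Add(Function('A')(1), 29)) = Mul(-48, Add(24, 29)) = Mul(-48, 53) = -2544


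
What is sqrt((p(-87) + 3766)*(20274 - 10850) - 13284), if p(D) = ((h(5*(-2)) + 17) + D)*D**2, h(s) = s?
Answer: 2*I*sqrt(1417735745) ≈ 75306.0*I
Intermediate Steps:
p(D) = D**2*(7 + D) (p(D) = ((5*(-2) + 17) + D)*D**2 = ((-10 + 17) + D)*D**2 = (7 + D)*D**2 = D**2*(7 + D))
sqrt((p(-87) + 3766)*(20274 - 10850) - 13284) = sqrt(((-87)**2*(7 - 87) + 3766)*(20274 - 10850) - 13284) = sqrt((7569*(-80) + 3766)*9424 - 13284) = sqrt((-605520 + 3766)*9424 - 13284) = sqrt(-601754*9424 - 13284) = sqrt(-5670929696 - 13284) = sqrt(-5670942980) = 2*I*sqrt(1417735745)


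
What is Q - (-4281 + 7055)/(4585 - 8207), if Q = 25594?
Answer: 46352121/1811 ≈ 25595.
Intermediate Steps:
Q - (-4281 + 7055)/(4585 - 8207) = 25594 - (-4281 + 7055)/(4585 - 8207) = 25594 - 2774/(-3622) = 25594 - 2774*(-1)/3622 = 25594 - 1*(-1387/1811) = 25594 + 1387/1811 = 46352121/1811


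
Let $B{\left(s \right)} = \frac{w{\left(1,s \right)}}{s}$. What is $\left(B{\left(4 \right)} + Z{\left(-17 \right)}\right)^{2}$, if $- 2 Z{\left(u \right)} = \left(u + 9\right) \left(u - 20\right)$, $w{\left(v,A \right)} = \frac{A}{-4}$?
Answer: $\frac{351649}{16} \approx 21978.0$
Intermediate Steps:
$w{\left(v,A \right)} = - \frac{A}{4}$ ($w{\left(v,A \right)} = A \left(- \frac{1}{4}\right) = - \frac{A}{4}$)
$Z{\left(u \right)} = - \frac{\left(-20 + u\right) \left(9 + u\right)}{2}$ ($Z{\left(u \right)} = - \frac{\left(u + 9\right) \left(u - 20\right)}{2} = - \frac{\left(9 + u\right) \left(-20 + u\right)}{2} = - \frac{\left(-20 + u\right) \left(9 + u\right)}{2}$)
$B{\left(s \right)} = - \frac{1}{4}$ ($B{\left(s \right)} = \frac{\left(- \frac{1}{4}\right) s}{s} = - \frac{1}{4}$)
$\left(B{\left(4 \right)} + Z{\left(-17 \right)}\right)^{2} = \left(- \frac{1}{4} + \left(90 - \frac{\left(-17\right)^{2}}{2} + \frac{11}{2} \left(-17\right)\right)\right)^{2} = \left(- \frac{1}{4} - 148\right)^{2} = \left(- \frac{593}{4}\right)^{2} = \frac{351649}{16}$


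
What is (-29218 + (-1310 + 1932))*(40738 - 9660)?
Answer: -888706488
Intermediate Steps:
(-29218 + (-1310 + 1932))*(40738 - 9660) = (-29218 + 622)*31078 = -28596*31078 = -888706488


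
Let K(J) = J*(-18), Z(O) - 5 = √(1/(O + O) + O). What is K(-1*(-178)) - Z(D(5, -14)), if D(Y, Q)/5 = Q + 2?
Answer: -3209 - I*√216030/60 ≈ -3209.0 - 7.7465*I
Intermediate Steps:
D(Y, Q) = 10 + 5*Q (D(Y, Q) = 5*(Q + 2) = 5*(2 + Q) = 10 + 5*Q)
Z(O) = 5 + √(O + 1/(2*O)) (Z(O) = 5 + √(1/(O + O) + O) = 5 + √(1/(2*O) + O) = 5 + √(O + 1/(2*O)))
K(J) = -18*J
K(-1*(-178)) - Z(D(5, -14)) = -(-18)*(-178) - (5 + √(2/(10 + 5*(-14)) + 4*(10 + 5*(-14)))/2) = -18*178 - (5 + √(2/(10 - 70) + 4*(10 - 70))/2) = -3204 - (5 + √(2/(-60) + 4*(-60))/2) = -3204 - (5 + √(2*(-1/60) - 240)/2) = -3204 - (5 + √(-1/30 - 240)/2) = -3204 - (5 + √(-7201/30)/2) = -3204 - (5 + (I*√216030/30)/2) = -3204 - (5 + I*√216030/60) = -3204 + (-5 - I*√216030/60) = -3209 - I*√216030/60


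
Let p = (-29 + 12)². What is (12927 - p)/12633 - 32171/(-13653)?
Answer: 192987619/57492783 ≈ 3.3567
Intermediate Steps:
p = 289 (p = (-17)² = 289)
(12927 - p)/12633 - 32171/(-13653) = (12927 - 1*289)/12633 - 32171/(-13653) = (12927 - 289)*(1/12633) - 32171*(-1/13653) = 12638*(1/12633) + 32171/13653 = 12638/12633 + 32171/13653 = 192987619/57492783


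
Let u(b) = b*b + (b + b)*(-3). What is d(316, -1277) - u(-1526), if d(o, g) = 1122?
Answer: -2336710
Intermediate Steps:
u(b) = b² - 6*b (u(b) = b² + (2*b)*(-3) = b² - 6*b)
d(316, -1277) - u(-1526) = 1122 - (-1526)*(-6 - 1526) = 1122 - (-1526)*(-1532) = 1122 - 1*2337832 = 1122 - 2337832 = -2336710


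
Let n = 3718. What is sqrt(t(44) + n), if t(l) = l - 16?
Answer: sqrt(3746) ≈ 61.205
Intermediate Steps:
t(l) = -16 + l
sqrt(t(44) + n) = sqrt((-16 + 44) + 3718) = sqrt(28 + 3718) = sqrt(3746)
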